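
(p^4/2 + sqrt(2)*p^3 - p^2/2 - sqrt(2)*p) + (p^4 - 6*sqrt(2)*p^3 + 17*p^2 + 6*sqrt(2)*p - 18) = 3*p^4/2 - 5*sqrt(2)*p^3 + 33*p^2/2 + 5*sqrt(2)*p - 18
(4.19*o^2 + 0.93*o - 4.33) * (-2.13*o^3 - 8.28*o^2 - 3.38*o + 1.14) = -8.9247*o^5 - 36.6741*o^4 - 12.6397*o^3 + 37.4856*o^2 + 15.6956*o - 4.9362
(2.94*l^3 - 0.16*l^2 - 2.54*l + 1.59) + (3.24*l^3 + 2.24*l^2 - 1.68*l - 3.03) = 6.18*l^3 + 2.08*l^2 - 4.22*l - 1.44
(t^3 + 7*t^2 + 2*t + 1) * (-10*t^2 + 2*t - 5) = -10*t^5 - 68*t^4 - 11*t^3 - 41*t^2 - 8*t - 5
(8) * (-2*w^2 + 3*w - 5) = -16*w^2 + 24*w - 40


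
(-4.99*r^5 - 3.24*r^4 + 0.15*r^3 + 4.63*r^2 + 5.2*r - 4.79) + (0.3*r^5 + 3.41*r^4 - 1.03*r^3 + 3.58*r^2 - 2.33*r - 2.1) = -4.69*r^5 + 0.17*r^4 - 0.88*r^3 + 8.21*r^2 + 2.87*r - 6.89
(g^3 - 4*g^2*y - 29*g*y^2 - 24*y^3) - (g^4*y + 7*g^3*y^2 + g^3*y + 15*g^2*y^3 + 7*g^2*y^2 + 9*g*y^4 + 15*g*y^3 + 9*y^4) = -g^4*y - 7*g^3*y^2 - g^3*y + g^3 - 15*g^2*y^3 - 7*g^2*y^2 - 4*g^2*y - 9*g*y^4 - 15*g*y^3 - 29*g*y^2 - 9*y^4 - 24*y^3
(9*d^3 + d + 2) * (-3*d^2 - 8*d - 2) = -27*d^5 - 72*d^4 - 21*d^3 - 14*d^2 - 18*d - 4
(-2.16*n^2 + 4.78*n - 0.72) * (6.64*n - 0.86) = -14.3424*n^3 + 33.5968*n^2 - 8.8916*n + 0.6192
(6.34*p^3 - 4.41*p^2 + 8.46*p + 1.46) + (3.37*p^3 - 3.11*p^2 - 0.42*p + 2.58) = 9.71*p^3 - 7.52*p^2 + 8.04*p + 4.04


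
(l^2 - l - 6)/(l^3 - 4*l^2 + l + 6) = (l + 2)/(l^2 - l - 2)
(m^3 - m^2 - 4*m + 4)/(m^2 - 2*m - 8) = (m^2 - 3*m + 2)/(m - 4)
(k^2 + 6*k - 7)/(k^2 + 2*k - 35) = (k - 1)/(k - 5)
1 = 1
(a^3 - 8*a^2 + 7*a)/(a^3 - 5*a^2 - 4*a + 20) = a*(a^2 - 8*a + 7)/(a^3 - 5*a^2 - 4*a + 20)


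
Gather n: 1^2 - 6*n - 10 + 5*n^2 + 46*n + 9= 5*n^2 + 40*n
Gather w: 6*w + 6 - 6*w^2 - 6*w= 6 - 6*w^2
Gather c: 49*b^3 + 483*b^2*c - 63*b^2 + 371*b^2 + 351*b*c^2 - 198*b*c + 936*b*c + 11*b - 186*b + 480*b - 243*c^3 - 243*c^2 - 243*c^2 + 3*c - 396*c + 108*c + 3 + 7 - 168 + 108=49*b^3 + 308*b^2 + 305*b - 243*c^3 + c^2*(351*b - 486) + c*(483*b^2 + 738*b - 285) - 50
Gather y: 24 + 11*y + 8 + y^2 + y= y^2 + 12*y + 32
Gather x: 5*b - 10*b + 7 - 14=-5*b - 7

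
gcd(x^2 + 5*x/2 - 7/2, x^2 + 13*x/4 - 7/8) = x + 7/2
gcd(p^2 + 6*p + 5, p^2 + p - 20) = p + 5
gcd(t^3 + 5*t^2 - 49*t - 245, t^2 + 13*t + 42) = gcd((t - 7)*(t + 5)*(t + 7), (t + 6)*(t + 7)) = t + 7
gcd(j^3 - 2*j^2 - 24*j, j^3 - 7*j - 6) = 1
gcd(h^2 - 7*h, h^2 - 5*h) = h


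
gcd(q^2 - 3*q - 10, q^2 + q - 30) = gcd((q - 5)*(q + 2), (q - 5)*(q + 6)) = q - 5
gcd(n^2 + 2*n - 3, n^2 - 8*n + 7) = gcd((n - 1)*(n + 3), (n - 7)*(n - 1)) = n - 1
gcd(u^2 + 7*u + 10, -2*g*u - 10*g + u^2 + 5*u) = u + 5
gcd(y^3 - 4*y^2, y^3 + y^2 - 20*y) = y^2 - 4*y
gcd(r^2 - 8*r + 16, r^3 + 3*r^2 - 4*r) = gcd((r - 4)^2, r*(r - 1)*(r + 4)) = 1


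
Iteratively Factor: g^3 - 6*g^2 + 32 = (g + 2)*(g^2 - 8*g + 16) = (g - 4)*(g + 2)*(g - 4)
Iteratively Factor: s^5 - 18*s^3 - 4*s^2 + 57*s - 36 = (s - 1)*(s^4 + s^3 - 17*s^2 - 21*s + 36) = (s - 4)*(s - 1)*(s^3 + 5*s^2 + 3*s - 9) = (s - 4)*(s - 1)*(s + 3)*(s^2 + 2*s - 3) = (s - 4)*(s - 1)*(s + 3)^2*(s - 1)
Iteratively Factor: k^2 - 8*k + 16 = (k - 4)*(k - 4)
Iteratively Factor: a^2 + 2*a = (a)*(a + 2)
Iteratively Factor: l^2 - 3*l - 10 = (l + 2)*(l - 5)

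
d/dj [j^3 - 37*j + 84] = 3*j^2 - 37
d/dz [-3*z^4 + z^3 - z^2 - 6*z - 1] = -12*z^3 + 3*z^2 - 2*z - 6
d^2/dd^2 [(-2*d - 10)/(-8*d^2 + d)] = 4*(64*d^3 + 960*d^2 - 120*d + 5)/(d^3*(512*d^3 - 192*d^2 + 24*d - 1))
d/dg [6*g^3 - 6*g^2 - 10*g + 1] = 18*g^2 - 12*g - 10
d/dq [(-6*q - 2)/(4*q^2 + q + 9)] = 4*(6*q^2 + 4*q - 13)/(16*q^4 + 8*q^3 + 73*q^2 + 18*q + 81)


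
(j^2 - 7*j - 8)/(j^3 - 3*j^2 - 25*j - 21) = (j - 8)/(j^2 - 4*j - 21)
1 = 1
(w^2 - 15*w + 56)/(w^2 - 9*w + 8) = (w - 7)/(w - 1)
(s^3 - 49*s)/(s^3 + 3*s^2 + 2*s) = (s^2 - 49)/(s^2 + 3*s + 2)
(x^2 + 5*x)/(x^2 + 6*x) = (x + 5)/(x + 6)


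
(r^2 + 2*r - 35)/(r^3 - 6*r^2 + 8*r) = (r^2 + 2*r - 35)/(r*(r^2 - 6*r + 8))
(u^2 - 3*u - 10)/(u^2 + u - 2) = (u - 5)/(u - 1)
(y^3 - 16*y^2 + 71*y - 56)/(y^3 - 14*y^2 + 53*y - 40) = (y - 7)/(y - 5)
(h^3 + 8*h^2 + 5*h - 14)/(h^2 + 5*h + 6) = (h^2 + 6*h - 7)/(h + 3)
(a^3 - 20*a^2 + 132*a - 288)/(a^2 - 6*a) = a - 14 + 48/a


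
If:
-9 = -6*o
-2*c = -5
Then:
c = 5/2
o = 3/2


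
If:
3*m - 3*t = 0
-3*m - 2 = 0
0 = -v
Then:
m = -2/3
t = -2/3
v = 0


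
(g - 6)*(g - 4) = g^2 - 10*g + 24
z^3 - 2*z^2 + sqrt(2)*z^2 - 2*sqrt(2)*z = z*(z - 2)*(z + sqrt(2))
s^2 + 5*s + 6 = (s + 2)*(s + 3)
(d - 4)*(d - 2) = d^2 - 6*d + 8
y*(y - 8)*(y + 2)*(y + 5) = y^4 - y^3 - 46*y^2 - 80*y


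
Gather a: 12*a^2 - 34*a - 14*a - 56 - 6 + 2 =12*a^2 - 48*a - 60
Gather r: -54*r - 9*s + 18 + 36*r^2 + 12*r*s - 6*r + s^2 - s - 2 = 36*r^2 + r*(12*s - 60) + s^2 - 10*s + 16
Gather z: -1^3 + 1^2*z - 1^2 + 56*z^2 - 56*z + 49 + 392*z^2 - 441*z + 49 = 448*z^2 - 496*z + 96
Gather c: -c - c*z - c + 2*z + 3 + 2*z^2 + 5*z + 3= c*(-z - 2) + 2*z^2 + 7*z + 6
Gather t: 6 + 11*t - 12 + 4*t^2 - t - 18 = 4*t^2 + 10*t - 24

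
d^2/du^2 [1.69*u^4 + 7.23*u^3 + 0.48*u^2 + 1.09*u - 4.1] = 20.28*u^2 + 43.38*u + 0.96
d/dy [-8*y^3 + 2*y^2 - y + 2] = -24*y^2 + 4*y - 1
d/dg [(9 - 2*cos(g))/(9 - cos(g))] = 9*sin(g)/(cos(g) - 9)^2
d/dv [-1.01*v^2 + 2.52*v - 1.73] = 2.52 - 2.02*v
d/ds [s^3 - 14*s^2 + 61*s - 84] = 3*s^2 - 28*s + 61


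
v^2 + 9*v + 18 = (v + 3)*(v + 6)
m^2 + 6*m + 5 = (m + 1)*(m + 5)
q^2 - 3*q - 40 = (q - 8)*(q + 5)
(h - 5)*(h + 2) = h^2 - 3*h - 10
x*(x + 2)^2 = x^3 + 4*x^2 + 4*x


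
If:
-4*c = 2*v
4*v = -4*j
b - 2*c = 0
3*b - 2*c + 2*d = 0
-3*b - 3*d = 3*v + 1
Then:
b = 1/3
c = 1/6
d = -1/3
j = 1/3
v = -1/3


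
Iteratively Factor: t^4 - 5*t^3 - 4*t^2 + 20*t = (t)*(t^3 - 5*t^2 - 4*t + 20) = t*(t + 2)*(t^2 - 7*t + 10) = t*(t - 5)*(t + 2)*(t - 2)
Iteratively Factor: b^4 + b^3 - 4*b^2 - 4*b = (b - 2)*(b^3 + 3*b^2 + 2*b) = (b - 2)*(b + 1)*(b^2 + 2*b) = b*(b - 2)*(b + 1)*(b + 2)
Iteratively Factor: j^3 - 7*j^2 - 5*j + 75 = (j + 3)*(j^2 - 10*j + 25) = (j - 5)*(j + 3)*(j - 5)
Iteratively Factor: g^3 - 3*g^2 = (g)*(g^2 - 3*g) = g^2*(g - 3)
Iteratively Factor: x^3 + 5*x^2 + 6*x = (x + 3)*(x^2 + 2*x) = x*(x + 3)*(x + 2)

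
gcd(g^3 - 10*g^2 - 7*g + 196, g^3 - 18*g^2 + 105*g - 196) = g^2 - 14*g + 49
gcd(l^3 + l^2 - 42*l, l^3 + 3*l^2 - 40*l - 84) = l^2 + l - 42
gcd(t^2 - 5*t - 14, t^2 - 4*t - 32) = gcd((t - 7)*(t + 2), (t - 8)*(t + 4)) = 1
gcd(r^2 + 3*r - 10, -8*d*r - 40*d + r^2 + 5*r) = r + 5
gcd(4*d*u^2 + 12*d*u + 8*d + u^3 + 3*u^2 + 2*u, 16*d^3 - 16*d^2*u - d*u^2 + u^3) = 4*d + u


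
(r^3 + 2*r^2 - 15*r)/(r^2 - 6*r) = (r^2 + 2*r - 15)/(r - 6)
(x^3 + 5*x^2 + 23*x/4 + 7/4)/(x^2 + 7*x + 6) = (x^2 + 4*x + 7/4)/(x + 6)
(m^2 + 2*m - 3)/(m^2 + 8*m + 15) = (m - 1)/(m + 5)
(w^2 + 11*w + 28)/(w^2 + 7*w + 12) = (w + 7)/(w + 3)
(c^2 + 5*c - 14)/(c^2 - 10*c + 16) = (c + 7)/(c - 8)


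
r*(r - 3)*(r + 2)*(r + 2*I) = r^4 - r^3 + 2*I*r^3 - 6*r^2 - 2*I*r^2 - 12*I*r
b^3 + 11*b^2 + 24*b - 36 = (b - 1)*(b + 6)^2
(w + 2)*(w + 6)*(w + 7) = w^3 + 15*w^2 + 68*w + 84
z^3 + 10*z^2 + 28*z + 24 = (z + 2)^2*(z + 6)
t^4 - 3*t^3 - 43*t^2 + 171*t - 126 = (t - 6)*(t - 3)*(t - 1)*(t + 7)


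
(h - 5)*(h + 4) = h^2 - h - 20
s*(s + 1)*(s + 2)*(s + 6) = s^4 + 9*s^3 + 20*s^2 + 12*s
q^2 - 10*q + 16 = (q - 8)*(q - 2)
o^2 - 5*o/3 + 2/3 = (o - 1)*(o - 2/3)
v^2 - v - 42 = (v - 7)*(v + 6)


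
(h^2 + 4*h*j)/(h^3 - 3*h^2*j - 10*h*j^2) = (h + 4*j)/(h^2 - 3*h*j - 10*j^2)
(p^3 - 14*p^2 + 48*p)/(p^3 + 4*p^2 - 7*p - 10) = p*(p^2 - 14*p + 48)/(p^3 + 4*p^2 - 7*p - 10)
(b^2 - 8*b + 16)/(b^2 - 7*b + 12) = (b - 4)/(b - 3)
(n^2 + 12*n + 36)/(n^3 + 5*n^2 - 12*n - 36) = (n + 6)/(n^2 - n - 6)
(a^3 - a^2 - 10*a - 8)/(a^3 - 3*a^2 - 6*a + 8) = (a + 1)/(a - 1)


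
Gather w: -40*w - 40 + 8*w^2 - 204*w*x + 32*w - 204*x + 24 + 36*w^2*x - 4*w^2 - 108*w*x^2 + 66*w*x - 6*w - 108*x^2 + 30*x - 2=w^2*(36*x + 4) + w*(-108*x^2 - 138*x - 14) - 108*x^2 - 174*x - 18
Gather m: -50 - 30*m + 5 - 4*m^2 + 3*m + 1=-4*m^2 - 27*m - 44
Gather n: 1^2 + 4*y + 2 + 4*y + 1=8*y + 4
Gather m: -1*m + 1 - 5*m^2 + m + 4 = 5 - 5*m^2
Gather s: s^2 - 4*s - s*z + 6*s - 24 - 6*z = s^2 + s*(2 - z) - 6*z - 24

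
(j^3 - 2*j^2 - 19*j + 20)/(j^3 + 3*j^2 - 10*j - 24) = (j^2 - 6*j + 5)/(j^2 - j - 6)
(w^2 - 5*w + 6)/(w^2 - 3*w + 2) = (w - 3)/(w - 1)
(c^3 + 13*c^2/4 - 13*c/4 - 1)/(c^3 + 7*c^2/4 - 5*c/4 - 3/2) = (4*c^2 + 17*c + 4)/(4*c^2 + 11*c + 6)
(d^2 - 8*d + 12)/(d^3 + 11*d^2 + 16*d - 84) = (d - 6)/(d^2 + 13*d + 42)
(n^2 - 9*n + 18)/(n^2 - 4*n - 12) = (n - 3)/(n + 2)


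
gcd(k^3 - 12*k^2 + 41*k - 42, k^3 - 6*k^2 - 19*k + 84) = k^2 - 10*k + 21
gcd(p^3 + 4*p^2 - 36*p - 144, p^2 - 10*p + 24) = p - 6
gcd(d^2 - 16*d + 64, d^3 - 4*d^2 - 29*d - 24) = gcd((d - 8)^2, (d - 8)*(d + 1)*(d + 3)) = d - 8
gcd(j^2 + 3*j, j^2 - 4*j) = j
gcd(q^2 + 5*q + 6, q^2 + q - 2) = q + 2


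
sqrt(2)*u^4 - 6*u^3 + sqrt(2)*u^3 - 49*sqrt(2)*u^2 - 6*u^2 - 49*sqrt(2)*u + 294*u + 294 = (u - 7)*(u + 7)*(u - 3*sqrt(2))*(sqrt(2)*u + sqrt(2))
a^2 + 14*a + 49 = (a + 7)^2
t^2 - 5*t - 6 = (t - 6)*(t + 1)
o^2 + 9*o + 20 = (o + 4)*(o + 5)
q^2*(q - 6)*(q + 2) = q^4 - 4*q^3 - 12*q^2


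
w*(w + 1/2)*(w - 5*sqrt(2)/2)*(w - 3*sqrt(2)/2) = w^4 - 4*sqrt(2)*w^3 + w^3/2 - 2*sqrt(2)*w^2 + 15*w^2/2 + 15*w/4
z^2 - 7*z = z*(z - 7)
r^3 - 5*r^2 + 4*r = r*(r - 4)*(r - 1)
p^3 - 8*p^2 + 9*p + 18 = (p - 6)*(p - 3)*(p + 1)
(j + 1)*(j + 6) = j^2 + 7*j + 6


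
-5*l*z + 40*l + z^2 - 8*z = (-5*l + z)*(z - 8)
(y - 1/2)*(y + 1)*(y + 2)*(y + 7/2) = y^4 + 6*y^3 + 37*y^2/4 + 3*y/4 - 7/2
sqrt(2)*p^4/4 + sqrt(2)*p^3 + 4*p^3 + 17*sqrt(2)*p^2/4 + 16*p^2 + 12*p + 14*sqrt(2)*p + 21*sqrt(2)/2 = (p/2 + sqrt(2)/2)*(p + 3)*(p + 7*sqrt(2))*(sqrt(2)*p/2 + sqrt(2)/2)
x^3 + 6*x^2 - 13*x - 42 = (x - 3)*(x + 2)*(x + 7)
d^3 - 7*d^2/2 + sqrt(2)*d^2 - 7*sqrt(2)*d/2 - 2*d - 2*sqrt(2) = (d - 4)*(d + 1/2)*(d + sqrt(2))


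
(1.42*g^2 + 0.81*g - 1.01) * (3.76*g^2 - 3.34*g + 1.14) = 5.3392*g^4 - 1.6972*g^3 - 4.8842*g^2 + 4.2968*g - 1.1514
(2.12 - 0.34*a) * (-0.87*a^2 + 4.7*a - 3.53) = 0.2958*a^3 - 3.4424*a^2 + 11.1642*a - 7.4836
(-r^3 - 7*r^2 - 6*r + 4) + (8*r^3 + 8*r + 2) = 7*r^3 - 7*r^2 + 2*r + 6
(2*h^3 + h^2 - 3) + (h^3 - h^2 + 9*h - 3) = 3*h^3 + 9*h - 6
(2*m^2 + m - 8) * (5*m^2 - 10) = 10*m^4 + 5*m^3 - 60*m^2 - 10*m + 80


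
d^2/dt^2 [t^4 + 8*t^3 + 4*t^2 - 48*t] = 12*t^2 + 48*t + 8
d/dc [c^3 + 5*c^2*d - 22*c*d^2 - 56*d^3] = 3*c^2 + 10*c*d - 22*d^2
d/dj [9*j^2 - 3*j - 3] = 18*j - 3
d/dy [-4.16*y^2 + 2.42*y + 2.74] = 2.42 - 8.32*y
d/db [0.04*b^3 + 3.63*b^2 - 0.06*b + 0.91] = 0.12*b^2 + 7.26*b - 0.06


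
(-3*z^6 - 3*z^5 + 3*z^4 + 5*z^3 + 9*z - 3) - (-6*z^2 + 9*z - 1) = -3*z^6 - 3*z^5 + 3*z^4 + 5*z^3 + 6*z^2 - 2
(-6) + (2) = -4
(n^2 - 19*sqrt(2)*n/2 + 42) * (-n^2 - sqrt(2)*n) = -n^4 + 17*sqrt(2)*n^3/2 - 23*n^2 - 42*sqrt(2)*n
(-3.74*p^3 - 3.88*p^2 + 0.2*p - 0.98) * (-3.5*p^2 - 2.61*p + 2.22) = 13.09*p^5 + 23.3414*p^4 + 1.124*p^3 - 5.7056*p^2 + 3.0018*p - 2.1756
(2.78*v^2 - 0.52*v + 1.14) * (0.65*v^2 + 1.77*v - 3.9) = 1.807*v^4 + 4.5826*v^3 - 11.0214*v^2 + 4.0458*v - 4.446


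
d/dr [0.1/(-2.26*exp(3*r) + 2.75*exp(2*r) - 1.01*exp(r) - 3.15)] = (0.678*exp(2*r) - 0.55*exp(r) + 0.101)*exp(r)/(2.26*exp(3*r) - 2.75*exp(2*r) + 1.01*exp(r) + 3.15)^2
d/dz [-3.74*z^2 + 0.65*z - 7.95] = 0.65 - 7.48*z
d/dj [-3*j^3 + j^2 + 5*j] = -9*j^2 + 2*j + 5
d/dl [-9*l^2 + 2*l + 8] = 2 - 18*l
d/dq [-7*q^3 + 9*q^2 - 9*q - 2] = -21*q^2 + 18*q - 9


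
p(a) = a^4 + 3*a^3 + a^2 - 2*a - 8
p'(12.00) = 8230.00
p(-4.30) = 122.45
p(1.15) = -2.67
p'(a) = 4*a^3 + 9*a^2 + 2*a - 2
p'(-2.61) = -17.03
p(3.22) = 203.59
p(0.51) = -8.29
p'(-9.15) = -2331.04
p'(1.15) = 18.29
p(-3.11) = 11.20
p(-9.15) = 4805.30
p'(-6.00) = -554.00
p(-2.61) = -2.90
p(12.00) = 26032.00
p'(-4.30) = -162.22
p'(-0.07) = -2.10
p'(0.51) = 1.89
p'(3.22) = 231.30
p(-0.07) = -7.86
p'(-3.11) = -41.49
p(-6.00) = 688.00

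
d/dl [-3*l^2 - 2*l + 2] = -6*l - 2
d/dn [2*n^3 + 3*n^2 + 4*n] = 6*n^2 + 6*n + 4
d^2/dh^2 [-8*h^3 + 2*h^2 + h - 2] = 4 - 48*h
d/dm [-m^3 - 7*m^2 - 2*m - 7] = -3*m^2 - 14*m - 2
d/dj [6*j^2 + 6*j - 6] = 12*j + 6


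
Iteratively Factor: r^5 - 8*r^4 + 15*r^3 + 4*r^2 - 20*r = (r)*(r^4 - 8*r^3 + 15*r^2 + 4*r - 20) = r*(r - 2)*(r^3 - 6*r^2 + 3*r + 10) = r*(r - 2)*(r + 1)*(r^2 - 7*r + 10) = r*(r - 5)*(r - 2)*(r + 1)*(r - 2)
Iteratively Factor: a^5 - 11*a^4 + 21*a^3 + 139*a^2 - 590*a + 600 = (a - 5)*(a^4 - 6*a^3 - 9*a^2 + 94*a - 120) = (a - 5)*(a + 4)*(a^3 - 10*a^2 + 31*a - 30) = (a - 5)*(a - 2)*(a + 4)*(a^2 - 8*a + 15) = (a - 5)^2*(a - 2)*(a + 4)*(a - 3)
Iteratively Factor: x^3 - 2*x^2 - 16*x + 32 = (x + 4)*(x^2 - 6*x + 8) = (x - 2)*(x + 4)*(x - 4)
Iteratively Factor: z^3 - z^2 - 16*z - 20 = (z + 2)*(z^2 - 3*z - 10) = (z + 2)^2*(z - 5)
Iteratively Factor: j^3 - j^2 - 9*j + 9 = (j - 1)*(j^2 - 9) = (j - 1)*(j + 3)*(j - 3)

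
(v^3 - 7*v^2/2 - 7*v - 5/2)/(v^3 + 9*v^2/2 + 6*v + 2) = (v^2 - 4*v - 5)/(v^2 + 4*v + 4)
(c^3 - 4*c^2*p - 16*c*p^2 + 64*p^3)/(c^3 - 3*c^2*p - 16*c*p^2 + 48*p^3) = (-c + 4*p)/(-c + 3*p)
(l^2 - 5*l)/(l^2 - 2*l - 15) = l/(l + 3)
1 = 1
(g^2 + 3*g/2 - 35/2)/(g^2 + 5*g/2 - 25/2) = (2*g - 7)/(2*g - 5)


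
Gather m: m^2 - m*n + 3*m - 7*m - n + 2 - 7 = m^2 + m*(-n - 4) - n - 5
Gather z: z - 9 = z - 9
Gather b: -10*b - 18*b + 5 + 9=14 - 28*b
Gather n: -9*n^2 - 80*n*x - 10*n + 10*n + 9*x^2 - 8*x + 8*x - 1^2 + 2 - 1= -9*n^2 - 80*n*x + 9*x^2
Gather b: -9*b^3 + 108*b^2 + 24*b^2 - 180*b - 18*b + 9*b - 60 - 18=-9*b^3 + 132*b^2 - 189*b - 78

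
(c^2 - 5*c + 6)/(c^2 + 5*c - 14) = (c - 3)/(c + 7)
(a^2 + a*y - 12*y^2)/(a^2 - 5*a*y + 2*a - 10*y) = (a^2 + a*y - 12*y^2)/(a^2 - 5*a*y + 2*a - 10*y)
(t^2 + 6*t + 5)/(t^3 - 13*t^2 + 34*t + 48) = (t + 5)/(t^2 - 14*t + 48)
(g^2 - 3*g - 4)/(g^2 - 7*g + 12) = (g + 1)/(g - 3)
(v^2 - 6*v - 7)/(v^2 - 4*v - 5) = (v - 7)/(v - 5)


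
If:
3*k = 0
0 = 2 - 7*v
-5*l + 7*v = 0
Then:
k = 0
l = 2/5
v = 2/7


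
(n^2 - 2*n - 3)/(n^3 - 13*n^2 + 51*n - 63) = (n + 1)/(n^2 - 10*n + 21)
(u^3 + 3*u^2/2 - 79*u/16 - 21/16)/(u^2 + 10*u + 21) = (16*u^2 - 24*u - 7)/(16*(u + 7))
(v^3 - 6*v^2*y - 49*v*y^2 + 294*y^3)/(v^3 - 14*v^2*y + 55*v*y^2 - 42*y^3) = (-v - 7*y)/(-v + y)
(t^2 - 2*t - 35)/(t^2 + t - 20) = (t - 7)/(t - 4)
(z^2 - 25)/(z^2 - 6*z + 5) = (z + 5)/(z - 1)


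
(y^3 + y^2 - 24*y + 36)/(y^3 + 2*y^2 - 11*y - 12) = (y^2 + 4*y - 12)/(y^2 + 5*y + 4)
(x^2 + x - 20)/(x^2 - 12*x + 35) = (x^2 + x - 20)/(x^2 - 12*x + 35)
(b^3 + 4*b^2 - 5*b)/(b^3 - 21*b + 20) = b/(b - 4)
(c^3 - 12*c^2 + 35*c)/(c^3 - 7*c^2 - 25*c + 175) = c/(c + 5)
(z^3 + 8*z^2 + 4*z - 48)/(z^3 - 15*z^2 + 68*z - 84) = (z^2 + 10*z + 24)/(z^2 - 13*z + 42)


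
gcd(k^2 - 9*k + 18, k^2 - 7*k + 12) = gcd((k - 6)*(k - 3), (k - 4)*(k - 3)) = k - 3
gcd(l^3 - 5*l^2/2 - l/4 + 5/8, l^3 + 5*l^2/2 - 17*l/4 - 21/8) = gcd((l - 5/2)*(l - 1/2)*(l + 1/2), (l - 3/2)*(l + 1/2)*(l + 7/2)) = l + 1/2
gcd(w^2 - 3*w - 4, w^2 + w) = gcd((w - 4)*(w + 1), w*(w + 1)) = w + 1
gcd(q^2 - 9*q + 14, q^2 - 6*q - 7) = q - 7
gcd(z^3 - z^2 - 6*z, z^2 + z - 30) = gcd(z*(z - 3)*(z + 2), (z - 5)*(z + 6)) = 1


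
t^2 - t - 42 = (t - 7)*(t + 6)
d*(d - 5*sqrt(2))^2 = d^3 - 10*sqrt(2)*d^2 + 50*d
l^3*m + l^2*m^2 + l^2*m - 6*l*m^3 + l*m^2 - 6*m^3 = (l - 2*m)*(l + 3*m)*(l*m + m)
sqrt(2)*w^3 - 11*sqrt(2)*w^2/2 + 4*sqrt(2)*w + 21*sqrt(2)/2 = (w - 7/2)*(w - 3)*(sqrt(2)*w + sqrt(2))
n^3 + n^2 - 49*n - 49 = (n - 7)*(n + 1)*(n + 7)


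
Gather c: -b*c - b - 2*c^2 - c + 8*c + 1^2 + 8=-b - 2*c^2 + c*(7 - b) + 9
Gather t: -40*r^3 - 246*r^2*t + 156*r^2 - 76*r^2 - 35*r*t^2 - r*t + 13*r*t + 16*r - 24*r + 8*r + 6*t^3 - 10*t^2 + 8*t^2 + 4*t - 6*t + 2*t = -40*r^3 + 80*r^2 + 6*t^3 + t^2*(-35*r - 2) + t*(-246*r^2 + 12*r)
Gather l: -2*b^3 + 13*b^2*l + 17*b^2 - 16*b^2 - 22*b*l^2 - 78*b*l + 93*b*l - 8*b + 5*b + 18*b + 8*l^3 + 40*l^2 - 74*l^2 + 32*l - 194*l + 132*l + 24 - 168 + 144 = -2*b^3 + b^2 + 15*b + 8*l^3 + l^2*(-22*b - 34) + l*(13*b^2 + 15*b - 30)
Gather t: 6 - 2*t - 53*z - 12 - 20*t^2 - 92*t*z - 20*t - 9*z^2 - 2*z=-20*t^2 + t*(-92*z - 22) - 9*z^2 - 55*z - 6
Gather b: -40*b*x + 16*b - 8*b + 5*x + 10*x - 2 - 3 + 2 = b*(8 - 40*x) + 15*x - 3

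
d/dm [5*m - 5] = 5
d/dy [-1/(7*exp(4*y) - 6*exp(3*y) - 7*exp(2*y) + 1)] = (28*exp(2*y) - 18*exp(y) - 14)*exp(2*y)/(7*exp(4*y) - 6*exp(3*y) - 7*exp(2*y) + 1)^2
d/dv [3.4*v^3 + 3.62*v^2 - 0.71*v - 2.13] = 10.2*v^2 + 7.24*v - 0.71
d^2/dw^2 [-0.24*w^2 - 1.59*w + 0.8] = -0.480000000000000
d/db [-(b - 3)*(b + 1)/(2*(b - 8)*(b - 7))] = (13*b^2 - 118*b + 157)/(2*(b^4 - 30*b^3 + 337*b^2 - 1680*b + 3136))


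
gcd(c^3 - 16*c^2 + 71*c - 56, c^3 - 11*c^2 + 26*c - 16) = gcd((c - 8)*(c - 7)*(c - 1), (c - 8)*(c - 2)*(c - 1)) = c^2 - 9*c + 8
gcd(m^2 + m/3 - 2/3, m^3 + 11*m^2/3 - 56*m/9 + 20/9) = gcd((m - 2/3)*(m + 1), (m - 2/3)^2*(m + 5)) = m - 2/3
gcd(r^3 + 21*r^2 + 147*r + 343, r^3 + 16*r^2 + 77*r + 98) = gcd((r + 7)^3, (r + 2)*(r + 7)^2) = r^2 + 14*r + 49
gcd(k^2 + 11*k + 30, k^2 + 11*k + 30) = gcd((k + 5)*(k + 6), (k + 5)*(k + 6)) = k^2 + 11*k + 30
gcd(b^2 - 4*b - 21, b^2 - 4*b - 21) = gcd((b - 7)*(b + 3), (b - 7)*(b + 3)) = b^2 - 4*b - 21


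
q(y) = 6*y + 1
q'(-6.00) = 6.00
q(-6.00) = -35.00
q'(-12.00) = 6.00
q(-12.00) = -71.00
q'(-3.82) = 6.00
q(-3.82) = -21.92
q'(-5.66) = 6.00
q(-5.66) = -32.96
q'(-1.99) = 6.00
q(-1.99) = -10.94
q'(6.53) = 6.00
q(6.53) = 40.18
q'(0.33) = 6.00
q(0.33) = 2.98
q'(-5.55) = 6.00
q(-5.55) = -32.30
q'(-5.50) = 6.00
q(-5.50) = -32.00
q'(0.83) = 6.00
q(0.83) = 5.98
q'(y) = 6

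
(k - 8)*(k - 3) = k^2 - 11*k + 24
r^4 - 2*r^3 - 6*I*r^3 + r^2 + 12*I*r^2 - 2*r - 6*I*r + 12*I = (r - 2)*(r - 6*I)*(r - I)*(r + I)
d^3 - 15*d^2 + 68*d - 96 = (d - 8)*(d - 4)*(d - 3)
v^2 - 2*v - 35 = (v - 7)*(v + 5)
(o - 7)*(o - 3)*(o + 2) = o^3 - 8*o^2 + o + 42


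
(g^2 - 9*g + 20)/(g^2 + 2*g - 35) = (g - 4)/(g + 7)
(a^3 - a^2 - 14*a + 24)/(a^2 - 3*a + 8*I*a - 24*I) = (a^2 + 2*a - 8)/(a + 8*I)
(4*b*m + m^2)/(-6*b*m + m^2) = (-4*b - m)/(6*b - m)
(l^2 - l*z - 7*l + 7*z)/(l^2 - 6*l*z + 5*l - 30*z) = (l^2 - l*z - 7*l + 7*z)/(l^2 - 6*l*z + 5*l - 30*z)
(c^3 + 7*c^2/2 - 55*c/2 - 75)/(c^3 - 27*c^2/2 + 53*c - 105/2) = (2*c^2 + 17*c + 30)/(2*c^2 - 17*c + 21)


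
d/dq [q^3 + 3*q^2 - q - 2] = 3*q^2 + 6*q - 1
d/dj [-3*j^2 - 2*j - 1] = -6*j - 2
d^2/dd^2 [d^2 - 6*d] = 2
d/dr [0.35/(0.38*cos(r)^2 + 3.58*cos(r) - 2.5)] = (0.266*cos(r) + 1.253)*sin(r)/(0.38*cos(r)^2 + 3.58*cos(r) - 2.5)^2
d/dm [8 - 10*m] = -10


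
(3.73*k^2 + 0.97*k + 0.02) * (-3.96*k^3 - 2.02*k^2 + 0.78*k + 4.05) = -14.7708*k^5 - 11.3758*k^4 + 0.8708*k^3 + 15.8227*k^2 + 3.9441*k + 0.081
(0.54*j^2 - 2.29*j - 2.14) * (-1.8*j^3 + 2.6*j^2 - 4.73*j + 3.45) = -0.972*j^5 + 5.526*j^4 - 4.6562*j^3 + 7.1307*j^2 + 2.2217*j - 7.383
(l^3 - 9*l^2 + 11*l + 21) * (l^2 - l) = l^5 - 10*l^4 + 20*l^3 + 10*l^2 - 21*l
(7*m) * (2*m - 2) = 14*m^2 - 14*m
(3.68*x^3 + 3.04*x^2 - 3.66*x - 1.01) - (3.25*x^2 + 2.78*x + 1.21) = 3.68*x^3 - 0.21*x^2 - 6.44*x - 2.22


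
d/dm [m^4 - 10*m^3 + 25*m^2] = 2*m*(2*m^2 - 15*m + 25)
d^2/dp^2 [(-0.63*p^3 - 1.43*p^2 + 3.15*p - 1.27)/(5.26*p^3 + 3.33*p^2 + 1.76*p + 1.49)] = (-5.6843418860808e-14*p^7 - 57.0594279999998*p^6 + 557.911368*p^5 + 48.0753480000001*p^4 - 168.368464*p^3 - 418.635336*p^2 - 87.106416*p - 18.135792)/(145.531576*p^9 + 276.399324*p^8 + 321.06777*p^7 + 345.567057*p^6 + 264.020772*p^5 + 163.275351*p^4 + 92.880506*p^3 + 36.025071*p^2 + 11.722128*p + 3.307949)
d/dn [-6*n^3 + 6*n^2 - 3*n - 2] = -18*n^2 + 12*n - 3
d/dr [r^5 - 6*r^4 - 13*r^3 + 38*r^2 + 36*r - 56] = 5*r^4 - 24*r^3 - 39*r^2 + 76*r + 36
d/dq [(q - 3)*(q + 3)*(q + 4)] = 3*q^2 + 8*q - 9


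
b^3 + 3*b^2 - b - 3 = (b - 1)*(b + 1)*(b + 3)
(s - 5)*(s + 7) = s^2 + 2*s - 35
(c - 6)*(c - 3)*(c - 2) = c^3 - 11*c^2 + 36*c - 36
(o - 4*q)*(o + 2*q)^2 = o^3 - 12*o*q^2 - 16*q^3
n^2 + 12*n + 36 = (n + 6)^2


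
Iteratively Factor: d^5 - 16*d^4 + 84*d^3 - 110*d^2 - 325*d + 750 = (d - 5)*(d^4 - 11*d^3 + 29*d^2 + 35*d - 150) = (d - 5)^2*(d^3 - 6*d^2 - d + 30) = (d - 5)^2*(d - 3)*(d^2 - 3*d - 10) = (d - 5)^3*(d - 3)*(d + 2)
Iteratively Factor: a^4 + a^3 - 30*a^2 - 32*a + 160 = (a + 4)*(a^3 - 3*a^2 - 18*a + 40) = (a + 4)^2*(a^2 - 7*a + 10) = (a - 5)*(a + 4)^2*(a - 2)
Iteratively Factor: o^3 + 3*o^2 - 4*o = (o + 4)*(o^2 - o) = o*(o + 4)*(o - 1)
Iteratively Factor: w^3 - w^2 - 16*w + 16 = (w - 1)*(w^2 - 16) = (w - 4)*(w - 1)*(w + 4)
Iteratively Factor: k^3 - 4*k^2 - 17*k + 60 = (k + 4)*(k^2 - 8*k + 15) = (k - 5)*(k + 4)*(k - 3)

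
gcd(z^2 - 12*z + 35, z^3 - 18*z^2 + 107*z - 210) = z^2 - 12*z + 35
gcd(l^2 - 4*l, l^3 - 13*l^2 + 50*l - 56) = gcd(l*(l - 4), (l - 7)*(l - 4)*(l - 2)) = l - 4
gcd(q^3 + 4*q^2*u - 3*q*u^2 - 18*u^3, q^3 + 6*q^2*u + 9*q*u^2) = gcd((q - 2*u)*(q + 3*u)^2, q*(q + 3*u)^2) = q^2 + 6*q*u + 9*u^2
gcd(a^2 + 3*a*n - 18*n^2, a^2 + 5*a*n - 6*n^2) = a + 6*n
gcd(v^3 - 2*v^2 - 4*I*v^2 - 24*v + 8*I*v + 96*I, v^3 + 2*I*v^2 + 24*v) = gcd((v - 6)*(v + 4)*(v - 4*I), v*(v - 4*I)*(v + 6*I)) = v - 4*I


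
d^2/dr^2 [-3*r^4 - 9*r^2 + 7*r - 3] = -36*r^2 - 18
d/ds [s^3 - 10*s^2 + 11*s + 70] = 3*s^2 - 20*s + 11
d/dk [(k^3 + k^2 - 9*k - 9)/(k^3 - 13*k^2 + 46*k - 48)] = 2*(-7*k^2 + 13*k + 47)/(k^4 - 20*k^3 + 132*k^2 - 320*k + 256)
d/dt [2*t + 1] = 2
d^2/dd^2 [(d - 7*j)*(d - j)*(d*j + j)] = 2*j*(3*d - 8*j + 1)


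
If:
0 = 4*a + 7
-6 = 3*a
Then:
No Solution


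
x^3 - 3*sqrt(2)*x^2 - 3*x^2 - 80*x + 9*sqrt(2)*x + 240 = (x - 3)*(x - 8*sqrt(2))*(x + 5*sqrt(2))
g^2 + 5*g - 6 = (g - 1)*(g + 6)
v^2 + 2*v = v*(v + 2)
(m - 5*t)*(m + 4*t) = m^2 - m*t - 20*t^2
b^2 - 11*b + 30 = (b - 6)*(b - 5)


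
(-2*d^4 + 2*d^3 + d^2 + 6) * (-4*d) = 8*d^5 - 8*d^4 - 4*d^3 - 24*d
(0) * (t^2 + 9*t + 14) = 0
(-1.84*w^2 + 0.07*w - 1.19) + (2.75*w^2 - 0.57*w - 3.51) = 0.91*w^2 - 0.5*w - 4.7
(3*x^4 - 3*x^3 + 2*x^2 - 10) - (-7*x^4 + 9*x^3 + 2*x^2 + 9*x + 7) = 10*x^4 - 12*x^3 - 9*x - 17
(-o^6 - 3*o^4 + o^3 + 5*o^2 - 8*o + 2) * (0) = 0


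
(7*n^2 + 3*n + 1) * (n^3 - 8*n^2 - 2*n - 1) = 7*n^5 - 53*n^4 - 37*n^3 - 21*n^2 - 5*n - 1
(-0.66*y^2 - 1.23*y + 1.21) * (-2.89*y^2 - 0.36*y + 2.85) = 1.9074*y^4 + 3.7923*y^3 - 4.9351*y^2 - 3.9411*y + 3.4485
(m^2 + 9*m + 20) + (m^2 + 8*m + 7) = 2*m^2 + 17*m + 27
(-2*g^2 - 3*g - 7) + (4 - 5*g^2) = -7*g^2 - 3*g - 3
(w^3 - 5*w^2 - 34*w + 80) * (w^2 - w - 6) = w^5 - 6*w^4 - 35*w^3 + 144*w^2 + 124*w - 480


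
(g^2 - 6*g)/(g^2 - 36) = g/(g + 6)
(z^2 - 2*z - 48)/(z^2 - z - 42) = (z - 8)/(z - 7)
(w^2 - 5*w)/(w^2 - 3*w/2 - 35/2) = 2*w/(2*w + 7)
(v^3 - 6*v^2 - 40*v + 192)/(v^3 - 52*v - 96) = (v - 4)/(v + 2)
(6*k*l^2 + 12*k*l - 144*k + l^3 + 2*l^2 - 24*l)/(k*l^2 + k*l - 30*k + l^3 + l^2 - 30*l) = (6*k*l - 24*k + l^2 - 4*l)/(k*l - 5*k + l^2 - 5*l)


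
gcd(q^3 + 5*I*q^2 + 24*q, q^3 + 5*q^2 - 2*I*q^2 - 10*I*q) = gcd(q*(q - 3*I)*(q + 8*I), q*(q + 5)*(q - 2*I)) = q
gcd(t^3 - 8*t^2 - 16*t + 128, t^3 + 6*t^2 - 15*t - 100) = t - 4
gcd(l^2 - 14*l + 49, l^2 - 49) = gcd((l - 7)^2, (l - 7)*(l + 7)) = l - 7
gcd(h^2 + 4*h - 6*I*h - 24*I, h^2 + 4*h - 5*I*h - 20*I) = h + 4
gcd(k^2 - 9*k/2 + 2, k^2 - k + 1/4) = k - 1/2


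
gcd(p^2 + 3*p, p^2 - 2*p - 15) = p + 3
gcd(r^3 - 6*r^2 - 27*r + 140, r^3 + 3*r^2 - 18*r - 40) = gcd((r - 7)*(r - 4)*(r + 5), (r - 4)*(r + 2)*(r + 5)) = r^2 + r - 20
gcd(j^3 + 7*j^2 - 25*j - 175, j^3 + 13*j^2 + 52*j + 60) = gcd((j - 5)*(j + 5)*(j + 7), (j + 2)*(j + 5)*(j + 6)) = j + 5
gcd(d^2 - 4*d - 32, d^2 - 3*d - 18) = 1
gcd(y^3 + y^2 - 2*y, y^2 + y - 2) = y^2 + y - 2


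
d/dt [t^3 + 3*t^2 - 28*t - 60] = 3*t^2 + 6*t - 28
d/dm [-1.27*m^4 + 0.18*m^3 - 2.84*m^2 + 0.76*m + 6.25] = -5.08*m^3 + 0.54*m^2 - 5.68*m + 0.76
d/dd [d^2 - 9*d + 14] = 2*d - 9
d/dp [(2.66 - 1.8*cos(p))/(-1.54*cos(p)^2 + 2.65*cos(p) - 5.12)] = (2.772*cos(p)^2 - 8.1928*cos(p) - 2.167)*sin(p)/(2.3716*cos(p)^4 - 8.162*cos(p)^3 + 22.7921*cos(p)^2 - 27.136*cos(p) + 26.2144)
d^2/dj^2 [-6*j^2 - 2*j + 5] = -12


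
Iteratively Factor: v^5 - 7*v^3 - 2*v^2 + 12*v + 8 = (v - 2)*(v^4 + 2*v^3 - 3*v^2 - 8*v - 4) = (v - 2)^2*(v^3 + 4*v^2 + 5*v + 2) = (v - 2)^2*(v + 1)*(v^2 + 3*v + 2) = (v - 2)^2*(v + 1)^2*(v + 2)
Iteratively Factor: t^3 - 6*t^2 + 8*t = (t)*(t^2 - 6*t + 8) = t*(t - 2)*(t - 4)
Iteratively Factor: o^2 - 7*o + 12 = (o - 3)*(o - 4)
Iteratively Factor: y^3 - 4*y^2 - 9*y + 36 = (y - 3)*(y^2 - y - 12) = (y - 3)*(y + 3)*(y - 4)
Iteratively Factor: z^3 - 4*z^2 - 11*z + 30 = (z + 3)*(z^2 - 7*z + 10) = (z - 5)*(z + 3)*(z - 2)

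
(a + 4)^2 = a^2 + 8*a + 16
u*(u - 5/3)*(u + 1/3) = u^3 - 4*u^2/3 - 5*u/9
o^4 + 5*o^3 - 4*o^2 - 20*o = o*(o - 2)*(o + 2)*(o + 5)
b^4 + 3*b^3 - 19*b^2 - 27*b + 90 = (b - 3)*(b - 2)*(b + 3)*(b + 5)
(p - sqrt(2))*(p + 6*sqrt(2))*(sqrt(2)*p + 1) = sqrt(2)*p^3 + 11*p^2 - 7*sqrt(2)*p - 12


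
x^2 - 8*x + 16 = (x - 4)^2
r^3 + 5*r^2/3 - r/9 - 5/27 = (r - 1/3)*(r + 1/3)*(r + 5/3)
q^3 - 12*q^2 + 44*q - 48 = (q - 6)*(q - 4)*(q - 2)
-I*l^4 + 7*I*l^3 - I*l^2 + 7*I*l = l*(l - 7)*(l - I)*(-I*l + 1)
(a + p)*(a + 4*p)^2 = a^3 + 9*a^2*p + 24*a*p^2 + 16*p^3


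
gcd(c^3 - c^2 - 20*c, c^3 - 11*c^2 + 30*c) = c^2 - 5*c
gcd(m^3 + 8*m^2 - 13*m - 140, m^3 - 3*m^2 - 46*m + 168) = m^2 + 3*m - 28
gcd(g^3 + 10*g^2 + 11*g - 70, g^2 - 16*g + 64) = 1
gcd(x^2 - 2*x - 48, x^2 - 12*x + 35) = 1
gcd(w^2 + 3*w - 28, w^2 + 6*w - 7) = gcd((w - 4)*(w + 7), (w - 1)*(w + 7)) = w + 7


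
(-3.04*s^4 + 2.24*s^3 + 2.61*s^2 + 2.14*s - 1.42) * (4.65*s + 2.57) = -14.136*s^5 + 2.6032*s^4 + 17.8933*s^3 + 16.6587*s^2 - 1.1032*s - 3.6494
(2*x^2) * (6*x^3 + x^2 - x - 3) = 12*x^5 + 2*x^4 - 2*x^3 - 6*x^2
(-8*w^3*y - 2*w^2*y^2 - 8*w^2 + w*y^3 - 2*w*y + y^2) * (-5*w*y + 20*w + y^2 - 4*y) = 40*w^4*y^2 - 160*w^4*y + 2*w^3*y^3 - 8*w^3*y^2 + 40*w^3*y - 160*w^3 - 7*w^2*y^4 + 28*w^2*y^3 + 2*w^2*y^2 - 8*w^2*y + w*y^5 - 4*w*y^4 - 7*w*y^3 + 28*w*y^2 + y^4 - 4*y^3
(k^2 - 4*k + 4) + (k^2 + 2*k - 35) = 2*k^2 - 2*k - 31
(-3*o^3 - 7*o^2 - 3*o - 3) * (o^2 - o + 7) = -3*o^5 - 4*o^4 - 17*o^3 - 49*o^2 - 18*o - 21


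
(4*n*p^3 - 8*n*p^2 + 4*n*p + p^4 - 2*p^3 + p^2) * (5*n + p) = 20*n^2*p^3 - 40*n^2*p^2 + 20*n^2*p + 9*n*p^4 - 18*n*p^3 + 9*n*p^2 + p^5 - 2*p^4 + p^3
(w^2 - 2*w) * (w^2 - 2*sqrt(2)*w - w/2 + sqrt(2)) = w^4 - 2*sqrt(2)*w^3 - 5*w^3/2 + w^2 + 5*sqrt(2)*w^2 - 2*sqrt(2)*w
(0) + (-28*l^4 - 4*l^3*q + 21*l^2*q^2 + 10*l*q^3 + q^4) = -28*l^4 - 4*l^3*q + 21*l^2*q^2 + 10*l*q^3 + q^4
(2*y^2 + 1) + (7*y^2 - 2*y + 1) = 9*y^2 - 2*y + 2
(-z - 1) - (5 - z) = -6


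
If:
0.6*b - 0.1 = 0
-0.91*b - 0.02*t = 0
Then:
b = 0.17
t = -7.58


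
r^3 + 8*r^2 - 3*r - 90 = (r - 3)*(r + 5)*(r + 6)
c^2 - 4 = (c - 2)*(c + 2)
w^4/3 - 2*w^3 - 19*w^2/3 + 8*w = w*(w/3 + 1)*(w - 8)*(w - 1)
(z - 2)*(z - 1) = z^2 - 3*z + 2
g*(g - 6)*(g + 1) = g^3 - 5*g^2 - 6*g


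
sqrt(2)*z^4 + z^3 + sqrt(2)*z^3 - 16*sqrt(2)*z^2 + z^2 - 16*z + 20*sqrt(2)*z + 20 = (z - 2)^2*(z + 5)*(sqrt(2)*z + 1)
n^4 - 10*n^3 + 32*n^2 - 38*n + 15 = (n - 5)*(n - 3)*(n - 1)^2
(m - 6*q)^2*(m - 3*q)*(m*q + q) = m^4*q - 15*m^3*q^2 + m^3*q + 72*m^2*q^3 - 15*m^2*q^2 - 108*m*q^4 + 72*m*q^3 - 108*q^4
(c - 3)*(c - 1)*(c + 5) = c^3 + c^2 - 17*c + 15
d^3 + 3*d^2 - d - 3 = (d - 1)*(d + 1)*(d + 3)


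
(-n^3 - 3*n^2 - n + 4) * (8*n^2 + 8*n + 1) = -8*n^5 - 32*n^4 - 33*n^3 + 21*n^2 + 31*n + 4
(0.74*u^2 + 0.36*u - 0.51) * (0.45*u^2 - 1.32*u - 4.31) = 0.333*u^4 - 0.8148*u^3 - 3.8941*u^2 - 0.8784*u + 2.1981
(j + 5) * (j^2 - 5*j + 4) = j^3 - 21*j + 20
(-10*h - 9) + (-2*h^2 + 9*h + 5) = -2*h^2 - h - 4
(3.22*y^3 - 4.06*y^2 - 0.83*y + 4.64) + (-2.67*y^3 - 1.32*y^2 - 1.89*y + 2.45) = 0.55*y^3 - 5.38*y^2 - 2.72*y + 7.09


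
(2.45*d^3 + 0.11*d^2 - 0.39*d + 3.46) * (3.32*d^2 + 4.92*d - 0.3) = 8.134*d^5 + 12.4192*d^4 - 1.4886*d^3 + 9.5354*d^2 + 17.1402*d - 1.038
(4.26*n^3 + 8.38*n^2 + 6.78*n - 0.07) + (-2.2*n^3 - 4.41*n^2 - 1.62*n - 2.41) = 2.06*n^3 + 3.97*n^2 + 5.16*n - 2.48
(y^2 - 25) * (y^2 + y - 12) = y^4 + y^3 - 37*y^2 - 25*y + 300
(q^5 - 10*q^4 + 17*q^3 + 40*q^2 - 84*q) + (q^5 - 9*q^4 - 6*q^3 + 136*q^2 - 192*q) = 2*q^5 - 19*q^4 + 11*q^3 + 176*q^2 - 276*q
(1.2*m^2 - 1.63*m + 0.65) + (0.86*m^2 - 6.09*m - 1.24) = 2.06*m^2 - 7.72*m - 0.59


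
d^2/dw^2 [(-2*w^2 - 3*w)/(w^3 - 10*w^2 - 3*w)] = 2*(-2*w^3 - 9*w^2 + 72*w - 249)/(w^6 - 30*w^5 + 291*w^4 - 820*w^3 - 873*w^2 - 270*w - 27)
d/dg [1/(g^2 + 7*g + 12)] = (-2*g - 7)/(g^2 + 7*g + 12)^2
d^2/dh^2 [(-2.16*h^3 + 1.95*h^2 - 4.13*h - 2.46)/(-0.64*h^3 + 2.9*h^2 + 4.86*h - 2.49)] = (-1.77635683940025e-15*h^7 + 6.42048*h^6 + 50.460672*h^5 - 111.59808*h^4 + 253.809616*h^3 - 242.076564*h^2 + 443.79558*h + 227.512926)/(0.262144*h^9 - 3.56352*h^8 + 10.175232*h^7 + 32.791672*h^6 - 104.996808*h^5 - 189.137196*h^4 + 107.677296*h^3 + 122.497542*h^2 - 90.397458*h + 15.438249)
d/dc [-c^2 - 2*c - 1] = -2*c - 2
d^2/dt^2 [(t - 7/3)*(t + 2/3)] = 2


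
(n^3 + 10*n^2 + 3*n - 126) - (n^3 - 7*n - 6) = 10*n^2 + 10*n - 120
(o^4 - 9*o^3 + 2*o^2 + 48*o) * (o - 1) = o^5 - 10*o^4 + 11*o^3 + 46*o^2 - 48*o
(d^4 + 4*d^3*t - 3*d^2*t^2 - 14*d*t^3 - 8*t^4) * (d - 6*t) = d^5 - 2*d^4*t - 27*d^3*t^2 + 4*d^2*t^3 + 76*d*t^4 + 48*t^5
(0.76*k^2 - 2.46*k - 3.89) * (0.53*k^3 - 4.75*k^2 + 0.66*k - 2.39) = 0.4028*k^5 - 4.9138*k^4 + 10.1249*k^3 + 15.0375*k^2 + 3.312*k + 9.2971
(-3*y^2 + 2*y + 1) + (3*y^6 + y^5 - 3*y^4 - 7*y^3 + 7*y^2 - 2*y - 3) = 3*y^6 + y^5 - 3*y^4 - 7*y^3 + 4*y^2 - 2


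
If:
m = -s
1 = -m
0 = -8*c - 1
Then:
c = -1/8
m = -1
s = 1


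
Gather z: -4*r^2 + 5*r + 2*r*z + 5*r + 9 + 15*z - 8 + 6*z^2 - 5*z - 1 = -4*r^2 + 10*r + 6*z^2 + z*(2*r + 10)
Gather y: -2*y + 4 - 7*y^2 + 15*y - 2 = -7*y^2 + 13*y + 2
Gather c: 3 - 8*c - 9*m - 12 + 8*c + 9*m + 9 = 0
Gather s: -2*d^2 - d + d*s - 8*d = -2*d^2 + d*s - 9*d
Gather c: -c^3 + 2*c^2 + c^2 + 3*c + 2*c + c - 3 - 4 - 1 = -c^3 + 3*c^2 + 6*c - 8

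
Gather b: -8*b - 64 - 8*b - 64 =-16*b - 128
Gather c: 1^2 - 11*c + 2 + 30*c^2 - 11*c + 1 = 30*c^2 - 22*c + 4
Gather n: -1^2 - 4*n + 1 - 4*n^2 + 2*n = -4*n^2 - 2*n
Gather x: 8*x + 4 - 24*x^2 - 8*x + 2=6 - 24*x^2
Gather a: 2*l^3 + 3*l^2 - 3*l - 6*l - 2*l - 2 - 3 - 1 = 2*l^3 + 3*l^2 - 11*l - 6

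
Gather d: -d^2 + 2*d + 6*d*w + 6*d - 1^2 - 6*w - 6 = -d^2 + d*(6*w + 8) - 6*w - 7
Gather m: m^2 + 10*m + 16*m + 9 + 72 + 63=m^2 + 26*m + 144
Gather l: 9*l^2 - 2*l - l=9*l^2 - 3*l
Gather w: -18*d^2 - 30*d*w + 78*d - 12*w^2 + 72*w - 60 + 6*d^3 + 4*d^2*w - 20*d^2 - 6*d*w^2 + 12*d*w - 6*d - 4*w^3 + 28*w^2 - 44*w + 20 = 6*d^3 - 38*d^2 + 72*d - 4*w^3 + w^2*(16 - 6*d) + w*(4*d^2 - 18*d + 28) - 40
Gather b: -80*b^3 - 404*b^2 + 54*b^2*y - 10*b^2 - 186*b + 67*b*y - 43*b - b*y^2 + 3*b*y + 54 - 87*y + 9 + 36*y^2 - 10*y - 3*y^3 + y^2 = -80*b^3 + b^2*(54*y - 414) + b*(-y^2 + 70*y - 229) - 3*y^3 + 37*y^2 - 97*y + 63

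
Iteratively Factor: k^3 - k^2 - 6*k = (k + 2)*(k^2 - 3*k) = (k - 3)*(k + 2)*(k)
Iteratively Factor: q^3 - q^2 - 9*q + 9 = (q + 3)*(q^2 - 4*q + 3) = (q - 1)*(q + 3)*(q - 3)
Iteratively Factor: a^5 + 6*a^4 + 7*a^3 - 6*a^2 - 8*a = (a + 4)*(a^4 + 2*a^3 - a^2 - 2*a) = (a + 1)*(a + 4)*(a^3 + a^2 - 2*a) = a*(a + 1)*(a + 4)*(a^2 + a - 2) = a*(a + 1)*(a + 2)*(a + 4)*(a - 1)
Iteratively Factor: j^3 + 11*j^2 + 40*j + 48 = (j + 4)*(j^2 + 7*j + 12) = (j + 3)*(j + 4)*(j + 4)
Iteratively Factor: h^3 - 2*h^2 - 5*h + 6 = (h - 3)*(h^2 + h - 2) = (h - 3)*(h + 2)*(h - 1)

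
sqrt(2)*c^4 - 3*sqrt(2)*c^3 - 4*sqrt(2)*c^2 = c^2*(c - 4)*(sqrt(2)*c + sqrt(2))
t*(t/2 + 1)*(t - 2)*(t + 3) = t^4/2 + 3*t^3/2 - 2*t^2 - 6*t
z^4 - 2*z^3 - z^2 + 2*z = z*(z - 2)*(z - 1)*(z + 1)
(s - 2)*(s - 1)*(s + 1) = s^3 - 2*s^2 - s + 2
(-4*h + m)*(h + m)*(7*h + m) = -28*h^3 - 25*h^2*m + 4*h*m^2 + m^3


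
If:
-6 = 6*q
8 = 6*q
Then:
No Solution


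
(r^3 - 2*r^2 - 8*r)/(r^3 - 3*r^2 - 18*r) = (-r^2 + 2*r + 8)/(-r^2 + 3*r + 18)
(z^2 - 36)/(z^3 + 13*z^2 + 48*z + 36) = (z - 6)/(z^2 + 7*z + 6)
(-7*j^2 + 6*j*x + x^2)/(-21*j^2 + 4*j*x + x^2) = (-j + x)/(-3*j + x)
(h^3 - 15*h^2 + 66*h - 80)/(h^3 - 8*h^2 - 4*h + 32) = (h - 5)/(h + 2)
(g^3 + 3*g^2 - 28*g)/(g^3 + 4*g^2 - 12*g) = (g^2 + 3*g - 28)/(g^2 + 4*g - 12)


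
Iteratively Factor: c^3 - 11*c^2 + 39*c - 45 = (c - 3)*(c^2 - 8*c + 15) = (c - 3)^2*(c - 5)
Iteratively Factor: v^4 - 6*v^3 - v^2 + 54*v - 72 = (v - 3)*(v^3 - 3*v^2 - 10*v + 24) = (v - 4)*(v - 3)*(v^2 + v - 6) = (v - 4)*(v - 3)*(v + 3)*(v - 2)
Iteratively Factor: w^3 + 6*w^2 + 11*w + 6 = (w + 1)*(w^2 + 5*w + 6) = (w + 1)*(w + 2)*(w + 3)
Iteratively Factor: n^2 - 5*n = (n)*(n - 5)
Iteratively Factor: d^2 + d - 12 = (d + 4)*(d - 3)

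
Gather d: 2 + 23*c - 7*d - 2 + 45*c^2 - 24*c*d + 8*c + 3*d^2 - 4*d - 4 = 45*c^2 + 31*c + 3*d^2 + d*(-24*c - 11) - 4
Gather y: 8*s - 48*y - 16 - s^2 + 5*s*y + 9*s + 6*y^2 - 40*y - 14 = -s^2 + 17*s + 6*y^2 + y*(5*s - 88) - 30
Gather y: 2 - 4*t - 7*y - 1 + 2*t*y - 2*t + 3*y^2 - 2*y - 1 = -6*t + 3*y^2 + y*(2*t - 9)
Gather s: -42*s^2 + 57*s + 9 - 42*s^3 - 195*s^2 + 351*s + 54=-42*s^3 - 237*s^2 + 408*s + 63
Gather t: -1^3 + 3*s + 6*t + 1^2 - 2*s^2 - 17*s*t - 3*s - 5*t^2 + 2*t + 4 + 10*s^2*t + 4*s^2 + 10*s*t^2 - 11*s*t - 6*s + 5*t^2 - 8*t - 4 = 2*s^2 + 10*s*t^2 - 6*s + t*(10*s^2 - 28*s)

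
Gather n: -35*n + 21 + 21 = 42 - 35*n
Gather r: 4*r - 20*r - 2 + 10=8 - 16*r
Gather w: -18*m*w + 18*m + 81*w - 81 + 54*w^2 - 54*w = 18*m + 54*w^2 + w*(27 - 18*m) - 81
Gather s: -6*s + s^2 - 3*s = s^2 - 9*s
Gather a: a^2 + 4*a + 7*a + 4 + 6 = a^2 + 11*a + 10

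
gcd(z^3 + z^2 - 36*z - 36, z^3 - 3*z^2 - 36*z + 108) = z^2 - 36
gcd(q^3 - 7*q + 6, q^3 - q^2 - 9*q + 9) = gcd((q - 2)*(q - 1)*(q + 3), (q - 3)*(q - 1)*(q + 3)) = q^2 + 2*q - 3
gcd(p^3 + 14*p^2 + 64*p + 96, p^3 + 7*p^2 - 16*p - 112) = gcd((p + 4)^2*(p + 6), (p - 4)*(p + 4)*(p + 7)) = p + 4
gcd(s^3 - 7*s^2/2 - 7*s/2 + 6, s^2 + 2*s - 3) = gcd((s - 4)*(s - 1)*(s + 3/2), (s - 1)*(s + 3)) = s - 1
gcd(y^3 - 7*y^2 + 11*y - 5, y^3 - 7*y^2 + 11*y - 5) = y^3 - 7*y^2 + 11*y - 5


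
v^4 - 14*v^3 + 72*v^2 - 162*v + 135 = (v - 5)*(v - 3)^3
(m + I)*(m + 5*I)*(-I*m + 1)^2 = -m^4 - 8*I*m^3 + 18*m^2 + 16*I*m - 5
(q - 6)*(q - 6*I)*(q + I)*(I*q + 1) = I*q^4 + 6*q^3 - 6*I*q^3 - 36*q^2 + I*q^2 + 6*q - 6*I*q - 36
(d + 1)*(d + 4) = d^2 + 5*d + 4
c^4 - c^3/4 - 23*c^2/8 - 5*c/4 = c*(c - 2)*(c + 1/2)*(c + 5/4)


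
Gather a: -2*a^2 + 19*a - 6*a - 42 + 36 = -2*a^2 + 13*a - 6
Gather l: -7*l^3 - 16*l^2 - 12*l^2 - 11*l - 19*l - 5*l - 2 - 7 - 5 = -7*l^3 - 28*l^2 - 35*l - 14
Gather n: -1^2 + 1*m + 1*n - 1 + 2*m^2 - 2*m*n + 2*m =2*m^2 + 3*m + n*(1 - 2*m) - 2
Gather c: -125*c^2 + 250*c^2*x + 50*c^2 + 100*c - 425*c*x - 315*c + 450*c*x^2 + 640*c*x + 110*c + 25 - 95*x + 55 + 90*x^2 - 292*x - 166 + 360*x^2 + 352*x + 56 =c^2*(250*x - 75) + c*(450*x^2 + 215*x - 105) + 450*x^2 - 35*x - 30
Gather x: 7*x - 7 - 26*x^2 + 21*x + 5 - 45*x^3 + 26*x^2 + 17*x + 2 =-45*x^3 + 45*x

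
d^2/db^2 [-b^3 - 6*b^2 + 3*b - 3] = -6*b - 12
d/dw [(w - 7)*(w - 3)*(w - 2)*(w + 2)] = 4*w^3 - 30*w^2 + 34*w + 40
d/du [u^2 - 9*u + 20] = 2*u - 9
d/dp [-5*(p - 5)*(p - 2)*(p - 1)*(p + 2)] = -20*p^3 + 90*p^2 - 10*p - 120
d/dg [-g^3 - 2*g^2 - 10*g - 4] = -3*g^2 - 4*g - 10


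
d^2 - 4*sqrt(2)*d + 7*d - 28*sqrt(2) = (d + 7)*(d - 4*sqrt(2))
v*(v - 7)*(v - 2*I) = v^3 - 7*v^2 - 2*I*v^2 + 14*I*v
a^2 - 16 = (a - 4)*(a + 4)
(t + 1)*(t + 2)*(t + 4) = t^3 + 7*t^2 + 14*t + 8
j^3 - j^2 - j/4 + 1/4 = (j - 1)*(j - 1/2)*(j + 1/2)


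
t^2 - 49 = (t - 7)*(t + 7)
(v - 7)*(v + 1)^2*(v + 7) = v^4 + 2*v^3 - 48*v^2 - 98*v - 49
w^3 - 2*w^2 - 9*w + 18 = (w - 3)*(w - 2)*(w + 3)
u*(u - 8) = u^2 - 8*u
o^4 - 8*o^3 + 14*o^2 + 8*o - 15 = (o - 5)*(o - 3)*(o - 1)*(o + 1)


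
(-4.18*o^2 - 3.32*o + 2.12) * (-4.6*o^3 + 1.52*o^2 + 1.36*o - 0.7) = 19.228*o^5 + 8.9184*o^4 - 20.4832*o^3 + 1.6332*o^2 + 5.2072*o - 1.484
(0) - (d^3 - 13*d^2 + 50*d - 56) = -d^3 + 13*d^2 - 50*d + 56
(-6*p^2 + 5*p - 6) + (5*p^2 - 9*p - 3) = -p^2 - 4*p - 9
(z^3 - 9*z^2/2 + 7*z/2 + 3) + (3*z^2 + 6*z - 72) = z^3 - 3*z^2/2 + 19*z/2 - 69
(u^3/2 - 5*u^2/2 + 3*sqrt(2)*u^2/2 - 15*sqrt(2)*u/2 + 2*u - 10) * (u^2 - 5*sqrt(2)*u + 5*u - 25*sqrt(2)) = u^5/2 - sqrt(2)*u^4 - 51*u^3/2 + 15*sqrt(2)*u^2 + 325*u + 250*sqrt(2)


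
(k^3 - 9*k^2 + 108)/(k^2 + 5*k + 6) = (k^2 - 12*k + 36)/(k + 2)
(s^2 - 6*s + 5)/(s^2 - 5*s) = (s - 1)/s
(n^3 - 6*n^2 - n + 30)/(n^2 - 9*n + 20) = (n^2 - n - 6)/(n - 4)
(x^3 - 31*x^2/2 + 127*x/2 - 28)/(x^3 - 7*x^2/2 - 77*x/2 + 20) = (x - 7)/(x + 5)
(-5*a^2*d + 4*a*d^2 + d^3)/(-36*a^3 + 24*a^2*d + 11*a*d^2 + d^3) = d*(5*a + d)/(36*a^2 + 12*a*d + d^2)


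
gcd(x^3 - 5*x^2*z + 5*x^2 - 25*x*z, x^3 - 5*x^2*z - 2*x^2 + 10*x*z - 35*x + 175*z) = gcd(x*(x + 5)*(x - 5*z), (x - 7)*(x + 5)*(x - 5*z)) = x^2 - 5*x*z + 5*x - 25*z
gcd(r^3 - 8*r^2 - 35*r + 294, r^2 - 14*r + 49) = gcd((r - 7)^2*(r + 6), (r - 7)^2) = r^2 - 14*r + 49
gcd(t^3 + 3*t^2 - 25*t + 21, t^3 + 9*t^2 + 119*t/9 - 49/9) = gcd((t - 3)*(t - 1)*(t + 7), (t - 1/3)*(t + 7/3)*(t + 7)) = t + 7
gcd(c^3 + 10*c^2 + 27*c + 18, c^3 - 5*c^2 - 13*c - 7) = c + 1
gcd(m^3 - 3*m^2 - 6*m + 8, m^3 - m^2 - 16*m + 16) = m^2 - 5*m + 4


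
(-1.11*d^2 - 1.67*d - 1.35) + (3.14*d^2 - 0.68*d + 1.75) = 2.03*d^2 - 2.35*d + 0.4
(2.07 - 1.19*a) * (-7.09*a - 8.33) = 8.4371*a^2 - 4.7636*a - 17.2431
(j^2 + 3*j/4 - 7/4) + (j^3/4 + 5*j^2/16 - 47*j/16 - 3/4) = j^3/4 + 21*j^2/16 - 35*j/16 - 5/2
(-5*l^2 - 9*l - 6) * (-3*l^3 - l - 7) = 15*l^5 + 27*l^4 + 23*l^3 + 44*l^2 + 69*l + 42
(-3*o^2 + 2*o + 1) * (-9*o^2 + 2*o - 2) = 27*o^4 - 24*o^3 + o^2 - 2*o - 2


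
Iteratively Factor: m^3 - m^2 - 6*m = (m + 2)*(m^2 - 3*m) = (m - 3)*(m + 2)*(m)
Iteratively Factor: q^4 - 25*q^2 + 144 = (q + 3)*(q^3 - 3*q^2 - 16*q + 48) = (q + 3)*(q + 4)*(q^2 - 7*q + 12) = (q - 4)*(q + 3)*(q + 4)*(q - 3)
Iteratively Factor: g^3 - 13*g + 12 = (g - 3)*(g^2 + 3*g - 4) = (g - 3)*(g - 1)*(g + 4)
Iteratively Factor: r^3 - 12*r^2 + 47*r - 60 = (r - 5)*(r^2 - 7*r + 12) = (r - 5)*(r - 4)*(r - 3)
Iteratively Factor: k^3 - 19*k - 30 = (k + 2)*(k^2 - 2*k - 15) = (k - 5)*(k + 2)*(k + 3)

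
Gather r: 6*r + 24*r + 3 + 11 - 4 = 30*r + 10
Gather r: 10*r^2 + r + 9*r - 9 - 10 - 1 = 10*r^2 + 10*r - 20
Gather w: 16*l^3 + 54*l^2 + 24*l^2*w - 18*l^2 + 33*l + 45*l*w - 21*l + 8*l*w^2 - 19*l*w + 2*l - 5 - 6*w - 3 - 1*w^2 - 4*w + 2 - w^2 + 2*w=16*l^3 + 36*l^2 + 14*l + w^2*(8*l - 2) + w*(24*l^2 + 26*l - 8) - 6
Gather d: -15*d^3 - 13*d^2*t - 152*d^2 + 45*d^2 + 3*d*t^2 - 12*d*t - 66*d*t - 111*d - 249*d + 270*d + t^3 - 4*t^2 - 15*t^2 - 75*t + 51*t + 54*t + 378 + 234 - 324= -15*d^3 + d^2*(-13*t - 107) + d*(3*t^2 - 78*t - 90) + t^3 - 19*t^2 + 30*t + 288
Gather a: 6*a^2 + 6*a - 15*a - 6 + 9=6*a^2 - 9*a + 3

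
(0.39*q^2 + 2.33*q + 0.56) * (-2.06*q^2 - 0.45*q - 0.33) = -0.8034*q^4 - 4.9753*q^3 - 2.3308*q^2 - 1.0209*q - 0.1848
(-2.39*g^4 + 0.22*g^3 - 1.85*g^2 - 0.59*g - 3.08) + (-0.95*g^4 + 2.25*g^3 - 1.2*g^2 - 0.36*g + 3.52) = -3.34*g^4 + 2.47*g^3 - 3.05*g^2 - 0.95*g + 0.44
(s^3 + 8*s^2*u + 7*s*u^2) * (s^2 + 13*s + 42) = s^5 + 8*s^4*u + 13*s^4 + 7*s^3*u^2 + 104*s^3*u + 42*s^3 + 91*s^2*u^2 + 336*s^2*u + 294*s*u^2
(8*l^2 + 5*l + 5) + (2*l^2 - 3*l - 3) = 10*l^2 + 2*l + 2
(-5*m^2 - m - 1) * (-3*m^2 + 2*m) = 15*m^4 - 7*m^3 + m^2 - 2*m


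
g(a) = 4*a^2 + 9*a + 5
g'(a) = 8*a + 9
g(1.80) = 34.16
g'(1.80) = 23.40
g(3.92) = 101.75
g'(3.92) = 40.36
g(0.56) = 11.29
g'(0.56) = 13.48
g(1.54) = 28.35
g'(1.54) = 21.32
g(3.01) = 68.33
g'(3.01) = 33.08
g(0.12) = 6.14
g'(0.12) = 9.96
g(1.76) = 33.23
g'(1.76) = 23.08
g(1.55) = 28.56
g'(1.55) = 21.40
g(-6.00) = 95.00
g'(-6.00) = -39.00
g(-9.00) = 248.00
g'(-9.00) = -63.00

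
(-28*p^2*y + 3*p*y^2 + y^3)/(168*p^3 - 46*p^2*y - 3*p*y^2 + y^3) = y/(-6*p + y)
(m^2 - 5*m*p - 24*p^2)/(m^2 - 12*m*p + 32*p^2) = (-m - 3*p)/(-m + 4*p)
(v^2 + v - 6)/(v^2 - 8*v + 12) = (v + 3)/(v - 6)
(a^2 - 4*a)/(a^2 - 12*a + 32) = a/(a - 8)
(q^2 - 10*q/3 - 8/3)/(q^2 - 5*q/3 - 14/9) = 3*(q - 4)/(3*q - 7)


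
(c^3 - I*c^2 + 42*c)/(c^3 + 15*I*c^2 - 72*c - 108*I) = c*(c - 7*I)/(c^2 + 9*I*c - 18)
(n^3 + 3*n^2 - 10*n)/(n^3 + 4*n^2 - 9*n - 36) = n*(n^2 + 3*n - 10)/(n^3 + 4*n^2 - 9*n - 36)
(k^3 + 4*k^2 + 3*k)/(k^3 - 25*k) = (k^2 + 4*k + 3)/(k^2 - 25)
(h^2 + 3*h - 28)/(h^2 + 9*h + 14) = (h - 4)/(h + 2)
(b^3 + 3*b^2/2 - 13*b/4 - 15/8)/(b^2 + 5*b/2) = b - 1 - 3/(4*b)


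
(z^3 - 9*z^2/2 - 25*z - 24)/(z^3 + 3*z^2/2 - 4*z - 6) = (z - 8)/(z - 2)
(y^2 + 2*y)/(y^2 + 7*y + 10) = y/(y + 5)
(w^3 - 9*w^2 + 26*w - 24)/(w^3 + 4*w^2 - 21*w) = (w^2 - 6*w + 8)/(w*(w + 7))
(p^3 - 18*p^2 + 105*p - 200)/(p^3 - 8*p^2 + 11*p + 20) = (p^2 - 13*p + 40)/(p^2 - 3*p - 4)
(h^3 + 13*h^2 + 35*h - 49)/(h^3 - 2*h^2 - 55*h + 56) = (h + 7)/(h - 8)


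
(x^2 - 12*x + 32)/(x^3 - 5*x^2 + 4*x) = (x - 8)/(x*(x - 1))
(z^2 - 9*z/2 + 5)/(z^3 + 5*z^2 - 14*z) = (z - 5/2)/(z*(z + 7))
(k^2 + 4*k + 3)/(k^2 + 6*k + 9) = (k + 1)/(k + 3)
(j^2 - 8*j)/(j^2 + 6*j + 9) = j*(j - 8)/(j^2 + 6*j + 9)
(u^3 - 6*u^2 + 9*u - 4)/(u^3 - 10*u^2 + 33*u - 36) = (u^2 - 2*u + 1)/(u^2 - 6*u + 9)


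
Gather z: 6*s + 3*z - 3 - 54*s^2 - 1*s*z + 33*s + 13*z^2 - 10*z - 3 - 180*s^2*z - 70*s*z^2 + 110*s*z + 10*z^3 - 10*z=-54*s^2 + 39*s + 10*z^3 + z^2*(13 - 70*s) + z*(-180*s^2 + 109*s - 17) - 6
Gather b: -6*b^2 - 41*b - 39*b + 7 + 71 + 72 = -6*b^2 - 80*b + 150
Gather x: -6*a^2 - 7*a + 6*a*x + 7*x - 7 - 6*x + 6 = -6*a^2 - 7*a + x*(6*a + 1) - 1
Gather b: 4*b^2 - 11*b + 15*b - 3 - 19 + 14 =4*b^2 + 4*b - 8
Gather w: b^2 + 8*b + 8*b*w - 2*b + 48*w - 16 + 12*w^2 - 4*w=b^2 + 6*b + 12*w^2 + w*(8*b + 44) - 16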